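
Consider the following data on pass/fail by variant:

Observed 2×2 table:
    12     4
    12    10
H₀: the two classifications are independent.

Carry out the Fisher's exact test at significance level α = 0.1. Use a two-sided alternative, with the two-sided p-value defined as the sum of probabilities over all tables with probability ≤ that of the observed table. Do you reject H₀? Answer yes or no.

Margins: r₁=16, r₂=22, c₁=24, c₂=14, n=38
p_obs = C(16,12)·C(22,12)/C(38,24); sum pmf over tables with pmf ≤ p_obs
p-value (two-sided) = 0.30871
At α=0.1: p ≥ α → fail to reject H₀

reject H₀: no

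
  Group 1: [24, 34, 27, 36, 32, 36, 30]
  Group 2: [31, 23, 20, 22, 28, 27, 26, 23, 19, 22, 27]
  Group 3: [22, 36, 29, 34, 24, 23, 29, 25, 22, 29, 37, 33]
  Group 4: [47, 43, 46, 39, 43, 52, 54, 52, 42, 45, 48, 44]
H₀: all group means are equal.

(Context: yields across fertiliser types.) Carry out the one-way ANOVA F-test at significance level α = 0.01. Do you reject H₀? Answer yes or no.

Group means [31.29, 24.36, 28.58, 46.25], grand mean 32.976
SSB = Σnᵢ(x̄ᵢ−x̄)² = 3181.835; SSW = ΣΣ(x−x̄ᵢ)² = 817.141
MSB = 3181.835/3 = 1060.6118; MSW = 817.141/38 = 21.5037
F = MSB/MSW = 49.3223
df = (3, 38)
p-value (upper-tail) = 0.00000
At α=0.01: p < α → reject H₀

reject H₀: yes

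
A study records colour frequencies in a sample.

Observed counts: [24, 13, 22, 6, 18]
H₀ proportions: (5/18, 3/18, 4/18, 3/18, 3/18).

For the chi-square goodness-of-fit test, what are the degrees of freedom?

degrees of freedom = 4

df = k − 1 = 5 − 1 = 4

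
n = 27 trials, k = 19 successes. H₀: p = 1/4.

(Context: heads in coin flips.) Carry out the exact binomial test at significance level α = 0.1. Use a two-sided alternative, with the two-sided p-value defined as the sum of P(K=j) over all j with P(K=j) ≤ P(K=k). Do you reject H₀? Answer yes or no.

Exact binomial: n=27, k=19, p₀=1/4=0.2500
P(X=j) = C(n,j)·p₀^j·(1−p₀)^(n−j); p = Σ P(X=j) over j with P(X=j) ≤ P(X=19)
p-value (two-sided) = 0.00000
At α=0.1: p < α → reject H₀

reject H₀: yes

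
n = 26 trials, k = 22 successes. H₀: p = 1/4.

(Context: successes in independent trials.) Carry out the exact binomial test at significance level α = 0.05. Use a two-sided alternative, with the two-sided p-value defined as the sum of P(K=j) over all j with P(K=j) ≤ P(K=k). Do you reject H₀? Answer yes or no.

reject H₀: yes

Exact binomial: n=26, k=22, p₀=1/4=0.2500
P(X=j) = C(n,j)·p₀^j·(1−p₀)^(n−j); p = Σ P(X=j) over j with P(X=j) ≤ P(X=22)
p-value (two-sided) = 0.00000
At α=0.05: p < α → reject H₀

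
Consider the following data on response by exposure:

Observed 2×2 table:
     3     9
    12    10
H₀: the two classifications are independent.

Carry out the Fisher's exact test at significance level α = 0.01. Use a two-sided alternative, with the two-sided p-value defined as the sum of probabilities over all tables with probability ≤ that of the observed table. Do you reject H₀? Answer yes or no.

reject H₀: no

Margins: r₁=12, r₂=22, c₁=15, c₂=19, n=34
p_obs = C(12,3)·C(22,12)/C(34,15); sum pmf over tables with pmf ≤ p_obs
p-value (two-sided) = 0.15181
At α=0.01: p ≥ α → fail to reject H₀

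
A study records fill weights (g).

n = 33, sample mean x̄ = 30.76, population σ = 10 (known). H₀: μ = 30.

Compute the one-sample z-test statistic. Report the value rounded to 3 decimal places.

SE = σ/√n = 10/√33 = 1.7408
z = (x̄−μ₀)/SE = (30.76−30)/1.7408 = 0.4366

test statistic = 0.437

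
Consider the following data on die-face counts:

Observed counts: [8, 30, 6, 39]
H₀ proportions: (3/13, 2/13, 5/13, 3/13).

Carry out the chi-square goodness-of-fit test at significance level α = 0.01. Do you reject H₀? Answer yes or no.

n = 83; E_i = n·p_i = [19.15, 12.77, 31.92, 19.15]
χ² = (8−19.15)²/19.15 + (30−12.77)²/12.77 + (6−31.92)²/31.92 + (39−19.15)²/19.15 = 71.3606
df = 3
p-value (upper-tail) = 0.00000
At α=0.01: p < α → reject H₀

reject H₀: yes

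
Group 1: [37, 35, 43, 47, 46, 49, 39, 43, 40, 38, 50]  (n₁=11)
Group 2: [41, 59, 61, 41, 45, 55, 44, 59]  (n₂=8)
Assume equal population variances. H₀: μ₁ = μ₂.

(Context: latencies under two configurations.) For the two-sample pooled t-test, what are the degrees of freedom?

df = n₁ + n₂ − 2 = 11 + 8 − 2 = 17

degrees of freedom = 17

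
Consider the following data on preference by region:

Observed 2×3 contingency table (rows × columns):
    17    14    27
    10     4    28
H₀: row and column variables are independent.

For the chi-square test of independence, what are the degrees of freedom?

df = (r−1)(c−1) = (2−1)·(3−1) = 2

degrees of freedom = 2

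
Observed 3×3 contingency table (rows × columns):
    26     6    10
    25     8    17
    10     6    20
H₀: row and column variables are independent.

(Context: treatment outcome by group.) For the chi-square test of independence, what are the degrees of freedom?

degrees of freedom = 4

df = (r−1)(c−1) = (3−1)·(3−1) = 4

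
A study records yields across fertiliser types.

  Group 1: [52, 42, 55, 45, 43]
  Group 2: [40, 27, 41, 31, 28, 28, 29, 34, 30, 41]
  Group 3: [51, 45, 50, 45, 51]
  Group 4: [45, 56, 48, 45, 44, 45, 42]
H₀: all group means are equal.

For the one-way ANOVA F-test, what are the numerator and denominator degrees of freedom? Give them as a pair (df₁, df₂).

k = 4 groups, N = 27 total
df = (k−1, N−k) = (4−1, 27−4) = (3, 23)

degrees of freedom = [3, 23]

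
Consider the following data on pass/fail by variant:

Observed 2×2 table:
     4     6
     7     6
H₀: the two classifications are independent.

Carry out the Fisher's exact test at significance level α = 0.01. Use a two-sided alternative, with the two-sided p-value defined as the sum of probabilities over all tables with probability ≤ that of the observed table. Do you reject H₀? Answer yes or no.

reject H₀: no

Margins: r₁=10, r₂=13, c₁=11, c₂=12, n=23
p_obs = C(10,4)·C(13,7)/C(23,11); sum pmf over tables with pmf ≤ p_obs
p-value (two-sided) = 0.68017
At α=0.01: p ≥ α → fail to reject H₀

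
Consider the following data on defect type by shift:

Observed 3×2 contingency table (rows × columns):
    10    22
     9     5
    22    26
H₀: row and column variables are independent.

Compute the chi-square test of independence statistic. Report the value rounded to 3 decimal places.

Row totals [32, 14, 48], col totals [41, 53], n=94
χ² = (10−13.96)²/13.96 + (22−18.04)²/18.04 + (9−6.11)²/6.11 + (5−7.89)²/7.89 + (22−20.94)²/20.94 + (26−27.06)²/27.06 = 4.5179
df = 2

test statistic = 4.518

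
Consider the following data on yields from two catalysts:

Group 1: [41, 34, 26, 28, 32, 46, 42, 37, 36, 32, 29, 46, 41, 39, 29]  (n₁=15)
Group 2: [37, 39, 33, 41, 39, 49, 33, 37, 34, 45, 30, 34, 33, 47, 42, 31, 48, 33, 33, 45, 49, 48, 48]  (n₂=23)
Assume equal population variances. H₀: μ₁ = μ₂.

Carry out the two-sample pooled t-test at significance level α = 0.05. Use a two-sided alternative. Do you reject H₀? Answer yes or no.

x̄₁=35.867, s₁=6.512, n₁=15
x̄₂=39.478, s₂=6.639, n₂=23
s_p² = [14·6.512² + 22·6.639²]/36 = 43.4298
SE = √(s_p²·(1/15+1/23)) = 2.1871
t = (35.867−39.478)/2.1871 = -1.6513
df = 36
p-value (two-sided) = 0.10738
At α=0.05: p ≥ α → fail to reject H₀

reject H₀: no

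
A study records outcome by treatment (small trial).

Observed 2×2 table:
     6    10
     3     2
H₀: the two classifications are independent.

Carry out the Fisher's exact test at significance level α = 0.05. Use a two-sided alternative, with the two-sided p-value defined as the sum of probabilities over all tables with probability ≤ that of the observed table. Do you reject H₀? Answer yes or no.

reject H₀: no

Margins: r₁=16, r₂=5, c₁=9, c₂=12, n=21
p_obs = C(16,6)·C(5,3)/C(21,9); sum pmf over tables with pmf ≤ p_obs
p-value (two-sided) = 0.61079
At α=0.05: p ≥ α → fail to reject H₀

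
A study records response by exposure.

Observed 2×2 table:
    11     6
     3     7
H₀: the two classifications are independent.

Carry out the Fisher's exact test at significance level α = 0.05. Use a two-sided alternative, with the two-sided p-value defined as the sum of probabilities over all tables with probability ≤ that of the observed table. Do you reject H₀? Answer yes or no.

reject H₀: no

Margins: r₁=17, r₂=10, c₁=14, c₂=13, n=27
p_obs = C(17,11)·C(10,3)/C(27,14); sum pmf over tables with pmf ≤ p_obs
p-value (two-sided) = 0.12011
At α=0.05: p ≥ α → fail to reject H₀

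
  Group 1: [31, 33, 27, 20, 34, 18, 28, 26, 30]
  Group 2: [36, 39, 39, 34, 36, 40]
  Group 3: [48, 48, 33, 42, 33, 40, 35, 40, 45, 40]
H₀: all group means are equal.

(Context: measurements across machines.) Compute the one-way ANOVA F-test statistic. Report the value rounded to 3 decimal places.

test statistic = 16.885

Group means [27.44, 37.33, 40.40], grand mean 35.000
SSB = Σnᵢ(x̄ᵢ−x̄)² = 838.044; SSW = ΣΣ(x−x̄ᵢ)² = 545.956
MSB = 838.044/2 = 419.0222; MSW = 545.956/22 = 24.8162
F = MSB/MSW = 16.8851
df = (2, 22)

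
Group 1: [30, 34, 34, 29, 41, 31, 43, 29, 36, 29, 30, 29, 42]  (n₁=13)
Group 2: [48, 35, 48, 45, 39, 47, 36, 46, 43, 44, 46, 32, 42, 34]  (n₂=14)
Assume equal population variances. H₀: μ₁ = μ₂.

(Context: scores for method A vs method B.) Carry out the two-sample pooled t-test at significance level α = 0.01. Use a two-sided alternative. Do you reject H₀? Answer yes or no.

reject H₀: yes

x̄₁=33.615, s₁=5.300, n₁=13
x̄₂=41.786, s₂=5.549, n₂=14
s_p² = [12·5.300² + 13·5.549²]/25 = 29.4974
SE = √(s_p²·(1/13+1/14)) = 2.0919
t = (33.615−41.786)/2.0919 = -3.9057
df = 25
p-value (two-sided) = 0.00063
At α=0.01: p < α → reject H₀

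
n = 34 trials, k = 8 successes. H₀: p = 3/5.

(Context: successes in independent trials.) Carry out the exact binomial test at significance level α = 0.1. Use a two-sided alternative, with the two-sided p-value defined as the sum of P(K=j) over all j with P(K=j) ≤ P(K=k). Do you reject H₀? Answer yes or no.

Exact binomial: n=34, k=8, p₀=3/5=0.6000
P(X=j) = C(n,j)·p₀^j·(1−p₀)^(n−j); p = Σ P(X=j) over j with P(X=j) ≤ P(X=8)
p-value (two-sided) = 0.00002
At α=0.1: p < α → reject H₀

reject H₀: yes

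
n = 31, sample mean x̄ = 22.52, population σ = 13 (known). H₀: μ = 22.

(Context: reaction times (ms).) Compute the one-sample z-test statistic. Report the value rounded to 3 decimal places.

SE = σ/√n = 13/√31 = 2.3349
z = (x̄−μ₀)/SE = (22.52−22)/2.3349 = 0.2227

test statistic = 0.223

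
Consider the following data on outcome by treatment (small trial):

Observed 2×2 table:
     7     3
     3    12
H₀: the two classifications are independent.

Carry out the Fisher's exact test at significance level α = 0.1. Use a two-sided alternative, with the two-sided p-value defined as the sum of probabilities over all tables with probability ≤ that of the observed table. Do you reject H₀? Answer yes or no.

Margins: r₁=10, r₂=15, c₁=10, c₂=15, n=25
p_obs = C(10,7)·C(15,3)/C(25,10); sum pmf over tables with pmf ≤ p_obs
p-value (two-sided) = 0.03443
At α=0.1: p < α → reject H₀

reject H₀: yes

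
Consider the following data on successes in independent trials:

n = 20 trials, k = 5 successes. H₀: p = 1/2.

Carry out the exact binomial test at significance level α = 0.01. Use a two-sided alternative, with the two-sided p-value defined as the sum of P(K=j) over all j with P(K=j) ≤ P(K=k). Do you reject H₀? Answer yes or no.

reject H₀: no

Exact binomial: n=20, k=5, p₀=1/2=0.5000
P(X=j) = C(n,j)·p₀^j·(1−p₀)^(n−j); p = Σ P(X=j) over j with P(X=j) ≤ P(X=5)
p-value (two-sided) = 0.04139
At α=0.01: p ≥ α → fail to reject H₀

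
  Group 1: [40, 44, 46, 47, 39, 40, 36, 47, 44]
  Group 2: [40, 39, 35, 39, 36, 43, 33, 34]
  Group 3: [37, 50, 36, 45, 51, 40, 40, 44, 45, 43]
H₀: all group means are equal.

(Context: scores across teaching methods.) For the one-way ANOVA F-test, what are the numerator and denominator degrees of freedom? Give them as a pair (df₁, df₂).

degrees of freedom = [2, 24]

k = 3 groups, N = 27 total
df = (k−1, N−k) = (3−1, 27−3) = (2, 24)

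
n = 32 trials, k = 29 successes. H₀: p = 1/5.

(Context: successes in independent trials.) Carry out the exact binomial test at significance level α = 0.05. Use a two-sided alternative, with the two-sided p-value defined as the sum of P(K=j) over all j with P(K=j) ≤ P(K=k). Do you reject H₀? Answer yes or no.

Exact binomial: n=32, k=29, p₀=1/5=0.2000
P(X=j) = C(n,j)·p₀^j·(1−p₀)^(n−j); p = Σ P(X=j) over j with P(X=j) ≤ P(X=29)
p-value (two-sided) = 0.00000
At α=0.05: p < α → reject H₀

reject H₀: yes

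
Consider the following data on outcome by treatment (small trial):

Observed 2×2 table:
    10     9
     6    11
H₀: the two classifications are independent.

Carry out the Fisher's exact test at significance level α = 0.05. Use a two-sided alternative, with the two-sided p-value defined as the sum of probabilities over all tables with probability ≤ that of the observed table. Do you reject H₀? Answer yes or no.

Margins: r₁=19, r₂=17, c₁=16, c₂=20, n=36
p_obs = C(19,10)·C(17,6)/C(36,16); sum pmf over tables with pmf ≤ p_obs
p-value (two-sided) = 0.33511
At α=0.05: p ≥ α → fail to reject H₀

reject H₀: no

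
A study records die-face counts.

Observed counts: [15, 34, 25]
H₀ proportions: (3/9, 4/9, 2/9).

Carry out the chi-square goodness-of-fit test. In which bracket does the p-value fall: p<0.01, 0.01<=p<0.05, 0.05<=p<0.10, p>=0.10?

n = 74; E_i = n·p_i = [24.67, 32.89, 16.44]
χ² = (15−24.67)²/24.67 + (34−32.89)²/32.89 + (25−16.44)²/16.44 = 8.2770
df = 2
p-value (upper-tail) = 0.01595
→ bracket: 0.01<=p<0.05

p-value bracket: 0.01<=p<0.05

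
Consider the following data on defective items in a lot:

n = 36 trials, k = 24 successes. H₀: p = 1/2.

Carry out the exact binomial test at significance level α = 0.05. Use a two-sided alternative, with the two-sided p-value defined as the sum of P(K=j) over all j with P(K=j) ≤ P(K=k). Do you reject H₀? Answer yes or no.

reject H₀: no

Exact binomial: n=36, k=24, p₀=1/2=0.5000
P(X=j) = C(n,j)·p₀^j·(1−p₀)^(n−j); p = Σ P(X=j) over j with P(X=j) ≤ P(X=24)
p-value (two-sided) = 0.06525
At α=0.05: p ≥ α → fail to reject H₀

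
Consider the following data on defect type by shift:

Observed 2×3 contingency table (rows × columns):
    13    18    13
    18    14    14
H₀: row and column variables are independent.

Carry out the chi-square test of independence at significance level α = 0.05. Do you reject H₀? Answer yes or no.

Row totals [44, 46], col totals [31, 32, 27], n=90
χ² = (13−15.16)²/15.16 + (18−15.64)²/15.64 + (13−13.20)²/13.20 + (18−15.84)²/15.84 + (14−16.36)²/16.36 + (14−13.80)²/13.80 = 1.2997
df = 2
p-value (upper-tail) = 0.52213
At α=0.05: p ≥ α → fail to reject H₀

reject H₀: no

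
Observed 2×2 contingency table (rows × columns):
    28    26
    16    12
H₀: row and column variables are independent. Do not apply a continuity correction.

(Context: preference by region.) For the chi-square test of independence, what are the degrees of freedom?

degrees of freedom = 1

df = (r−1)(c−1) = (2−1)·(2−1) = 1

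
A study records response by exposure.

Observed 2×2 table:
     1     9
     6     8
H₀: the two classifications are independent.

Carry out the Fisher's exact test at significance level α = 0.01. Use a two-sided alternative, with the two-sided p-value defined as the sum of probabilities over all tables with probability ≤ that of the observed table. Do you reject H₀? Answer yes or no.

reject H₀: no

Margins: r₁=10, r₂=14, c₁=7, c₂=17, n=24
p_obs = C(10,1)·C(14,6)/C(24,7); sum pmf over tables with pmf ≤ p_obs
p-value (two-sided) = 0.17178
At α=0.01: p ≥ α → fail to reject H₀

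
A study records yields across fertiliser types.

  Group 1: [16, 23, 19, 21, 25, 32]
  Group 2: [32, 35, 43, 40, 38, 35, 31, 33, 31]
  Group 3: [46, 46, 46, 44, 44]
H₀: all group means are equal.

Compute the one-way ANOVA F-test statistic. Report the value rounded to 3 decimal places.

Group means [22.67, 35.33, 45.20], grand mean 34.000
SSB = Σnᵢ(x̄ᵢ−x̄)² = 1413.867; SSW = ΣΣ(x−x̄ᵢ)² = 300.133
MSB = 1413.867/2 = 706.9333; MSW = 300.133/17 = 17.6549
F = MSB/MSW = 40.0418
df = (2, 17)

test statistic = 40.042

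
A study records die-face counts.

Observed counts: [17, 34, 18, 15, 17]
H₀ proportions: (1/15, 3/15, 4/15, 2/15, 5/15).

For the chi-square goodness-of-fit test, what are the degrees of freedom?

df = k − 1 = 5 − 1 = 4

degrees of freedom = 4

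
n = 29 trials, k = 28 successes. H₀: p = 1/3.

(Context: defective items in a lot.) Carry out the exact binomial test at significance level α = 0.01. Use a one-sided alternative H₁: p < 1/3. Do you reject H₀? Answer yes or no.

reject H₀: no

Exact binomial: n=29, k=28, p₀=1/3=0.3333
P(X≤28) from Σ C(n,i)·p₀^i·(1−p₀)^(n−i)
p-value (one-sided, H₁ less) = 1.00000
At α=0.01: p ≥ α → fail to reject H₀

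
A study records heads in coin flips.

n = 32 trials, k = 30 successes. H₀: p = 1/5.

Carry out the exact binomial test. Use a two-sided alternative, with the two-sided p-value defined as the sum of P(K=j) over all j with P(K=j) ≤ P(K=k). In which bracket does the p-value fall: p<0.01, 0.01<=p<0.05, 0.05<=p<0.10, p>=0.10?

p-value bracket: p<0.01

Exact binomial: n=32, k=30, p₀=1/5=0.2000
P(X=j) = C(n,j)·p₀^j·(1−p₀)^(n−j); p = Σ P(X=j) over j with P(X=j) ≤ P(X=30)
p-value (two-sided) = 0.00000
→ bracket: p<0.01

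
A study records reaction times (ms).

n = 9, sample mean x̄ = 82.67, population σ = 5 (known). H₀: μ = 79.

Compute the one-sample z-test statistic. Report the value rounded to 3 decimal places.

SE = σ/√n = 5/√9 = 1.6667
z = (x̄−μ₀)/SE = (82.67−79)/1.6667 = 2.2020

test statistic = 2.202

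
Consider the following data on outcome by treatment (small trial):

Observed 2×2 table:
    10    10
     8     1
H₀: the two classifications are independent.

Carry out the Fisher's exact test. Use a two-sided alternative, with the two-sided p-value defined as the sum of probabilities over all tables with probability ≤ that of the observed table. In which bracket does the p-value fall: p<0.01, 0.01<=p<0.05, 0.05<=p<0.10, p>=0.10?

p-value bracket: 0.05<=p<0.10

Margins: r₁=20, r₂=9, c₁=18, c₂=11, n=29
p_obs = C(20,10)·C(9,8)/C(29,18); sum pmf over tables with pmf ≤ p_obs
p-value (two-sided) = 0.09590
→ bracket: 0.05<=p<0.10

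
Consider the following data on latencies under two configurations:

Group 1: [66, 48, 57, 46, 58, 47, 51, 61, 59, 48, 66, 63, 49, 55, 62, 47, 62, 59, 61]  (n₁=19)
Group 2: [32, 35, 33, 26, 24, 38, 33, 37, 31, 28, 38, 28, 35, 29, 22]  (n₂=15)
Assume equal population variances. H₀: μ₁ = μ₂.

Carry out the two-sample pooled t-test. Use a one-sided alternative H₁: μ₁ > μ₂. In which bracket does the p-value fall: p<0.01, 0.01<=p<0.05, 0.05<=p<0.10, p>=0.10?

x̄₁=56.053, s₁=6.908, n₁=19
x̄₂=31.267, s₂=5.007, n₂=15
s_p² = [18·6.908² + 14·5.007²]/32 = 37.8088
SE = √(s_p²·(1/19+1/15)) = 2.1238
t = (56.053−31.267)/2.1238 = 11.6706
df = 32
p-value (one-sided, H₁ greater) = 0.00000
→ bracket: p<0.01

p-value bracket: p<0.01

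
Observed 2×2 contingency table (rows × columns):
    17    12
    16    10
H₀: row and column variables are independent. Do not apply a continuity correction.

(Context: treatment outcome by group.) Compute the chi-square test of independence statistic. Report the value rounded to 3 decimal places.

test statistic = 0.049

Row totals [29, 26], col totals [33, 22], n=55
χ² = (17−17.40)²/17.40 + (12−11.60)²/11.60 + (16−15.60)²/15.60 + (10−10.40)²/10.40 = 0.0486
df = 1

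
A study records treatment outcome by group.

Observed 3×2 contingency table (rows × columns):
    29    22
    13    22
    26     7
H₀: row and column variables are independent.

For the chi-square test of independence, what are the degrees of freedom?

degrees of freedom = 2

df = (r−1)(c−1) = (3−1)·(2−1) = 2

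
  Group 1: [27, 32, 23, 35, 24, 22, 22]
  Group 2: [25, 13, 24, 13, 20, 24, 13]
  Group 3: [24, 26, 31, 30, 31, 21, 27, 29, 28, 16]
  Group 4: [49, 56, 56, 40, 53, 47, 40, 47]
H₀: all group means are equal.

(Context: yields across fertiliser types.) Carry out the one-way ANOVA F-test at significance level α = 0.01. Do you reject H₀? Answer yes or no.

reject H₀: yes

Group means [26.43, 18.86, 26.30, 48.50], grand mean 30.250
SSB = Σnᵢ(x̄ᵢ−x̄)² = 3831.329; SSW = ΣΣ(x−x̄ᵢ)² = 846.671
MSB = 3831.329/3 = 1277.1095; MSW = 846.671/28 = 30.2383
F = MSB/MSW = 42.2349
df = (3, 28)
p-value (upper-tail) = 0.00000
At α=0.01: p < α → reject H₀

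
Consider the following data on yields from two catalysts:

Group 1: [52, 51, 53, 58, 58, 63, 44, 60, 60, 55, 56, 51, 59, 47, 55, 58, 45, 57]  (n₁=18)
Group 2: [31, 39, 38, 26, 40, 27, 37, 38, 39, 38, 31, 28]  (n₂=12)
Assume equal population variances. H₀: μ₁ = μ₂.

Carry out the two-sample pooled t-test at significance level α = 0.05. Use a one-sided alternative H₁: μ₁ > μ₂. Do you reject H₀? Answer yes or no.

reject H₀: yes

x̄₁=54.556, s₁=5.360, n₁=18
x̄₂=34.333, s₂=5.297, n₂=12
s_p² = [17·5.360² + 11·5.297²]/28 = 28.4683
SE = √(s_p²·(1/18+1/12)) = 1.9884
t = (54.556−34.333)/1.9884 = 10.1699
df = 28
p-value (one-sided, H₁ greater) = 0.00000
At α=0.05: p < α → reject H₀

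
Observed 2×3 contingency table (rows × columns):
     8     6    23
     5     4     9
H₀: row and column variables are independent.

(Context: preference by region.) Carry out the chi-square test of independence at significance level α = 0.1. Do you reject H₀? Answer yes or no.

Row totals [37, 18], col totals [13, 10, 32], n=55
χ² = (8−8.75)²/8.75 + (6−6.73)²/6.73 + (23−21.53)²/21.53 + (5−4.25)²/4.25 + (4−3.27)²/3.27 + (9−10.47)²/10.47 = 0.7423
df = 2
p-value (upper-tail) = 0.68996
At α=0.1: p ≥ α → fail to reject H₀

reject H₀: no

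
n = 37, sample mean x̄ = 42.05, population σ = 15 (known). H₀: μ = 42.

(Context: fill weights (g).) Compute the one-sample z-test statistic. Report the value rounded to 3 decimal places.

test statistic = 0.020

SE = σ/√n = 15/√37 = 2.4660
z = (x̄−μ₀)/SE = (42.05−42)/2.4660 = 0.0203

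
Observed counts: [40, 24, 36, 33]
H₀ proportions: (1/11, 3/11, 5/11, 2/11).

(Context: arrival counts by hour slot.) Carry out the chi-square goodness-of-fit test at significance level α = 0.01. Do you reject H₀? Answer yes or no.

reject H₀: yes

n = 133; E_i = n·p_i = [12.09, 36.27, 60.45, 24.18]
χ² = (40−12.09)²/12.09 + (24−36.27)²/36.27 + (36−60.45)²/60.45 + (33−24.18)²/24.18 = 81.6820
df = 3
p-value (upper-tail) = 0.00000
At α=0.01: p < α → reject H₀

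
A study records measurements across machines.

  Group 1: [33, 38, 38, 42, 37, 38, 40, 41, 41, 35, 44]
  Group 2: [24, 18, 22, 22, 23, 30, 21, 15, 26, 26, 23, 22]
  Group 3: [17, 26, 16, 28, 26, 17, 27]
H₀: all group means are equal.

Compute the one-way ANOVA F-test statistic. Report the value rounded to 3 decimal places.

test statistic = 56.119

Group means [38.82, 22.67, 22.43], grand mean 28.533
SSB = Σnᵢ(x̄ᵢ−x̄)² = 1837.449; SSW = ΣΣ(x−x̄ᵢ)² = 442.017
MSB = 1837.449/2 = 918.7247; MSW = 442.017/27 = 16.3710
F = MSB/MSW = 56.1190
df = (2, 27)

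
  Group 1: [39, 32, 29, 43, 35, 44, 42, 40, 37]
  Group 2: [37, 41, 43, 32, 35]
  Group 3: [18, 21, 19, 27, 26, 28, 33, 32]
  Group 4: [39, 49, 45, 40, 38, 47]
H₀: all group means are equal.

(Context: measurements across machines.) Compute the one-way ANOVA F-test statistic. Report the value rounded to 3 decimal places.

Group means [37.89, 37.60, 25.50, 43.00], grand mean 35.393
SSB = Σnᵢ(x̄ᵢ−x̄)² = 1210.590; SSW = ΣΣ(x−x̄ᵢ)² = 620.089
MSB = 1210.590/3 = 403.5299; MSW = 620.089/24 = 25.8370
F = MSB/MSW = 15.6183
df = (3, 24)

test statistic = 15.618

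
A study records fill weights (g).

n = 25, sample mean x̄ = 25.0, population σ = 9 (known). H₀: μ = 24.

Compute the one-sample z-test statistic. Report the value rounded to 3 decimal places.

test statistic = 0.556

SE = σ/√n = 9/√25 = 1.8000
z = (x̄−μ₀)/SE = (25.0−24)/1.8000 = 0.5556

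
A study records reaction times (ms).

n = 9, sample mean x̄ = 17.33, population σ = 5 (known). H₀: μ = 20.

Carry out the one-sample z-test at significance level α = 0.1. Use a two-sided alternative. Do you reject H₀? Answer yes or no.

reject H₀: no

SE = σ/√n = 5/√9 = 1.6667
z = (x̄−μ₀)/SE = (17.33−20)/1.6667 = -1.6020
p-value (two-sided) = 0.10916
At α=0.1: p ≥ α → fail to reject H₀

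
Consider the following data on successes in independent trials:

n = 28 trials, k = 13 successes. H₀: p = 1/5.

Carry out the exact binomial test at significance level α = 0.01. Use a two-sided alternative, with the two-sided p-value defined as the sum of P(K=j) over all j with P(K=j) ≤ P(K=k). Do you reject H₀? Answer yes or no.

Exact binomial: n=28, k=13, p₀=1/5=0.2000
P(X=j) = C(n,j)·p₀^j·(1−p₀)^(n−j); p = Σ P(X=j) over j with P(X=j) ≤ P(X=13)
p-value (two-sided) = 0.00145
At α=0.01: p < α → reject H₀

reject H₀: yes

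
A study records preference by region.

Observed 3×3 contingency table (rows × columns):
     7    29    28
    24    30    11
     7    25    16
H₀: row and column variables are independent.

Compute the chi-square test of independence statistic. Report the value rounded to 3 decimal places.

Row totals [64, 65, 48], col totals [38, 84, 55], n=177
χ² = (7−13.74)²/13.74 + (29−30.37)²/30.37 + (28−19.89)²/19.89 + (24−13.95)²/13.95 + (30−30.85)²/30.85 + (11−20.20)²/20.20 + (7−10.31)²/10.31 + (25−22.78)²/22.78 + (16−14.92)²/14.92 = 19.4761
df = 4

test statistic = 19.476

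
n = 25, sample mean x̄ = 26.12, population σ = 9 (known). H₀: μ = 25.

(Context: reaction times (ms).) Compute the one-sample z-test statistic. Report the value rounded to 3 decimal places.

SE = σ/√n = 9/√25 = 1.8000
z = (x̄−μ₀)/SE = (26.12−25)/1.8000 = 0.6222

test statistic = 0.622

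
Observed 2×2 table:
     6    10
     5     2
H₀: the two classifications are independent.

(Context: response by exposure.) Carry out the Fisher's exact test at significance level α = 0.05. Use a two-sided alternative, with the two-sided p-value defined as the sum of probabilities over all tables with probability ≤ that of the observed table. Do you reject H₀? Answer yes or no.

Margins: r₁=16, r₂=7, c₁=11, c₂=12, n=23
p_obs = C(16,6)·C(7,5)/C(23,11); sum pmf over tables with pmf ≤ p_obs
p-value (two-sided) = 0.19303
At α=0.05: p ≥ α → fail to reject H₀

reject H₀: no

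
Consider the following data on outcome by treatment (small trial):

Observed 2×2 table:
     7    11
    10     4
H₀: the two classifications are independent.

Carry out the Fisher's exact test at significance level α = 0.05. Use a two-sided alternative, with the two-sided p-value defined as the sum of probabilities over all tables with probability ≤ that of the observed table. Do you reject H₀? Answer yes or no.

reject H₀: no

Margins: r₁=18, r₂=14, c₁=17, c₂=15, n=32
p_obs = C(18,7)·C(14,10)/C(32,17); sum pmf over tables with pmf ≤ p_obs
p-value (two-sided) = 0.08697
At α=0.05: p ≥ α → fail to reject H₀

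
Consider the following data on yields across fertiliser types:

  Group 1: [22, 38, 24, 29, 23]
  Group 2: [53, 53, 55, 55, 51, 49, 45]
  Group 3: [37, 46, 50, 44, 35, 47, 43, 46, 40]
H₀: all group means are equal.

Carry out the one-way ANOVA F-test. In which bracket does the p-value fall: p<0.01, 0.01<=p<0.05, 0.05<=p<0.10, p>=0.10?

Group means [27.20, 51.57, 43.11], grand mean 42.143
SSB = Σnᵢ(x̄ᵢ−x̄)² = 1747.168; SSW = ΣΣ(x−x̄ᵢ)² = 445.403
MSB = 1747.168/2 = 873.5841; MSW = 445.403/18 = 24.7446
F = MSB/MSW = 35.3040
df = (2, 18)
p-value (upper-tail) = 0.00000
→ bracket: p<0.01

p-value bracket: p<0.01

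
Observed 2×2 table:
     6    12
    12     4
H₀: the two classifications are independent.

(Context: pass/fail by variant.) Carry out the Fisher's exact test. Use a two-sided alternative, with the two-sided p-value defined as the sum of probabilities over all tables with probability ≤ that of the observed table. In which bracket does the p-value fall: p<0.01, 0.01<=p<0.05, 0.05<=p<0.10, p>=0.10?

Margins: r₁=18, r₂=16, c₁=18, c₂=16, n=34
p_obs = C(18,6)·C(16,12)/C(34,18); sum pmf over tables with pmf ≤ p_obs
p-value (two-sided) = 0.02042
→ bracket: 0.01<=p<0.05

p-value bracket: 0.01<=p<0.05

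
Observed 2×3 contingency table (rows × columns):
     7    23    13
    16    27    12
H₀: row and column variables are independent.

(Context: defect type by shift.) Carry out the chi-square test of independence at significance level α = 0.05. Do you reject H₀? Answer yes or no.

reject H₀: no

Row totals [43, 55], col totals [23, 50, 25], n=98
χ² = (7−10.09)²/10.09 + (23−21.94)²/21.94 + (13−10.97)²/10.97 + (16−12.91)²/12.91 + (27−28.06)²/28.06 + (12−14.03)²/14.03 = 2.4491
df = 2
p-value (upper-tail) = 0.29389
At α=0.05: p ≥ α → fail to reject H₀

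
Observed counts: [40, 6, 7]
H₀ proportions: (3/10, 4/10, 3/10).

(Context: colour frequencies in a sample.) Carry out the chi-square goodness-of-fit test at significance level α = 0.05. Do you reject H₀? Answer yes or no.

n = 53; E_i = n·p_i = [15.90, 21.20, 15.90]
χ² = (40−15.90)²/15.90 + (6−21.20)²/21.20 + (7−15.90)²/15.90 = 52.4088
df = 2
p-value (upper-tail) = 0.00000
At α=0.05: p < α → reject H₀

reject H₀: yes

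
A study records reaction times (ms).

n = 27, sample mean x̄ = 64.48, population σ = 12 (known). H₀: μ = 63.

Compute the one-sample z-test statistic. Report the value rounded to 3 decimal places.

SE = σ/√n = 12/√27 = 2.3094
z = (x̄−μ₀)/SE = (64.48−63)/2.3094 = 0.6409

test statistic = 0.641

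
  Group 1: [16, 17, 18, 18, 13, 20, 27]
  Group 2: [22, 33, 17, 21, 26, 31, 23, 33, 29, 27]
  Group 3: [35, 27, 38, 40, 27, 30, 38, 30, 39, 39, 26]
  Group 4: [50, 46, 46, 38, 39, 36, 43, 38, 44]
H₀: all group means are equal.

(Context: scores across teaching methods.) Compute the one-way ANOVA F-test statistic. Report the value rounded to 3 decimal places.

Group means [18.43, 26.20, 33.55, 42.22], grand mean 30.811
SSB = Σnᵢ(x̄ᵢ−x̄)² = 2540.079; SSW = ΣΣ(x−x̄ᵢ)² = 865.597
MSB = 2540.079/3 = 846.6929; MSW = 865.597/33 = 26.2302
F = MSB/MSW = 32.2793
df = (3, 33)

test statistic = 32.279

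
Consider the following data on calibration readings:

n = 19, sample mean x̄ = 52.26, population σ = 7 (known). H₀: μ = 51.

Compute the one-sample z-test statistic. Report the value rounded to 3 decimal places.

SE = σ/√n = 7/√19 = 1.6059
z = (x̄−μ₀)/SE = (52.26−51)/1.6059 = 0.7846

test statistic = 0.785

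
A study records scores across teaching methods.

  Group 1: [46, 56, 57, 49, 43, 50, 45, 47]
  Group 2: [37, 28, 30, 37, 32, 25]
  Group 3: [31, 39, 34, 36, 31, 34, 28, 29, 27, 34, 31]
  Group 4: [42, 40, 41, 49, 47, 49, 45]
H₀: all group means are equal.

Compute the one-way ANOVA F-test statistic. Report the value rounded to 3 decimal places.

test statistic = 34.628

Group means [49.12, 31.50, 32.18, 44.71], grand mean 39.031
SSB = Σnᵢ(x̄ᵢ−x̄)² = 1897.529; SSW = ΣΣ(x−x̄ᵢ)² = 511.440
MSB = 1897.529/3 = 632.5096; MSW = 511.440/28 = 18.2657
F = MSB/MSW = 34.6282
df = (3, 28)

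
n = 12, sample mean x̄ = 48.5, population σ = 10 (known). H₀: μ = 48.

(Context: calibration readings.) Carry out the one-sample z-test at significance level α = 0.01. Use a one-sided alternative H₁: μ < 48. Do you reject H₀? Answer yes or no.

reject H₀: no

SE = σ/√n = 10/√12 = 2.8868
z = (x̄−μ₀)/SE = (48.5−48)/2.8868 = 0.1732
p-value (one-sided, H₁ less) = 0.56875
At α=0.01: p ≥ α → fail to reject H₀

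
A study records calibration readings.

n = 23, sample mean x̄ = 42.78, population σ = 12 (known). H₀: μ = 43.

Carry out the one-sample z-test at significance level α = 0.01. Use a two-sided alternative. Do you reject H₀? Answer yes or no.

SE = σ/√n = 12/√23 = 2.5022
z = (x̄−μ₀)/SE = (42.78−43)/2.5022 = -0.0879
p-value (two-sided) = 0.92994
At α=0.01: p ≥ α → fail to reject H₀

reject H₀: no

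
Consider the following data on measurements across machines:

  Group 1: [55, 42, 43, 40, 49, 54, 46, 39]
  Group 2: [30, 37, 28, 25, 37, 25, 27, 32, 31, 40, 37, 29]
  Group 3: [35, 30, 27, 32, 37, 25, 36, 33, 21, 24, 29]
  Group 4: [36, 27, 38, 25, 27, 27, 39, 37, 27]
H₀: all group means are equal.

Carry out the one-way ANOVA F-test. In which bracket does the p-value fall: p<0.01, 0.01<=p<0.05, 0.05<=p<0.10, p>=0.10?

p-value bracket: p<0.01

Group means [46.00, 31.50, 29.91, 31.44], grand mean 33.950
SSB = Σnᵢ(x̄ᵢ−x̄)² = 1469.769; SSW = ΣΣ(x−x̄ᵢ)² = 1100.131
MSB = 1469.769/3 = 489.9229; MSW = 1100.131/36 = 30.5592
F = MSB/MSW = 16.0319
df = (3, 36)
p-value (upper-tail) = 0.00000
→ bracket: p<0.01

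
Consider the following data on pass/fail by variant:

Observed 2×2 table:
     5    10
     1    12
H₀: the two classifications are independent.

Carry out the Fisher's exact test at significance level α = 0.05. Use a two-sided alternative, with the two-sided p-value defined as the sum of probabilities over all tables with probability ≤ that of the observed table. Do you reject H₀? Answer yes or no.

Margins: r₁=15, r₂=13, c₁=6, c₂=22, n=28
p_obs = C(15,5)·C(13,1)/C(28,6); sum pmf over tables with pmf ≤ p_obs
p-value (two-sided) = 0.17271
At α=0.05: p ≥ α → fail to reject H₀

reject H₀: no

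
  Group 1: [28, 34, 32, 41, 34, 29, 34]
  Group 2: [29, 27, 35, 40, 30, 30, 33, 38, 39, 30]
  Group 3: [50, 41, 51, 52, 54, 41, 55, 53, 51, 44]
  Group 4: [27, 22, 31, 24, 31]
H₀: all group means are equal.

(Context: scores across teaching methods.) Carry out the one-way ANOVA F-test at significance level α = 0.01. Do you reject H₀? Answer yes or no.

reject H₀: yes

Group means [33.14, 33.10, 49.20, 27.00], grand mean 37.188
SSB = Σnᵢ(x̄ᵢ−x̄)² = 2243.518; SSW = ΣΣ(x−x̄ᵢ)² = 615.357
MSB = 2243.518/3 = 747.8393; MSW = 615.357/28 = 21.9770
F = MSB/MSW = 34.0282
df = (3, 28)
p-value (upper-tail) = 0.00000
At α=0.01: p < α → reject H₀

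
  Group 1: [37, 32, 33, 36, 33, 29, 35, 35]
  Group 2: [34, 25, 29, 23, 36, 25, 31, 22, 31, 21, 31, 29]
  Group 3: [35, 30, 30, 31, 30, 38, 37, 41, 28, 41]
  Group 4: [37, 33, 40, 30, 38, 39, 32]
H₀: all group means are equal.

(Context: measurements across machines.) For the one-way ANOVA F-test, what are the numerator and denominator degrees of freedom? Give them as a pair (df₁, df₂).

degrees of freedom = [3, 33]

k = 4 groups, N = 37 total
df = (k−1, N−k) = (4−1, 37−4) = (3, 33)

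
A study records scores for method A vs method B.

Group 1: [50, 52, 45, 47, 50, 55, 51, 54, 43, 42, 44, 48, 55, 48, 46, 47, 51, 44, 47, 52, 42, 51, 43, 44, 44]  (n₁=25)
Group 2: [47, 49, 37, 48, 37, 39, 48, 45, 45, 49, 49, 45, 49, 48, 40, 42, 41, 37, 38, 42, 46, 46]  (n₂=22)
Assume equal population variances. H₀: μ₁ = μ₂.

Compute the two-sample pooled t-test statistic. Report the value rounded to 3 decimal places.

x̄₁=47.800, s₁=4.093, n₁=25
x̄₂=43.955, s₂=4.413, n₂=22
s_p² = [24·4.093² + 21·4.413²]/45 = 18.0212
SE = √(s_p²·(1/25+1/22)) = 1.2410
t = (47.800−43.955)/1.2410 = 3.0988
df = 45

test statistic = 3.099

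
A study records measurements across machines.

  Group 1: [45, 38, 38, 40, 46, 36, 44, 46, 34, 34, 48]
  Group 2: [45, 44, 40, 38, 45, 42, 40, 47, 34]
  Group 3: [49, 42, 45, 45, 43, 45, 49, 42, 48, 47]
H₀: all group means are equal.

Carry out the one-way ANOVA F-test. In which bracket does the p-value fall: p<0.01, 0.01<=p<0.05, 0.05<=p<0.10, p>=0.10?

p-value bracket: 0.01<=p<0.05

Group means [40.82, 41.67, 45.50], grand mean 42.633
SSB = Σnᵢ(x̄ᵢ−x̄)² = 126.830; SSW = ΣΣ(x−x̄ᵢ)² = 464.136
MSB = 126.830/2 = 63.4152; MSW = 464.136/27 = 17.1902
F = MSB/MSW = 3.6890
df = (2, 27)
p-value (upper-tail) = 0.03834
→ bracket: 0.01<=p<0.05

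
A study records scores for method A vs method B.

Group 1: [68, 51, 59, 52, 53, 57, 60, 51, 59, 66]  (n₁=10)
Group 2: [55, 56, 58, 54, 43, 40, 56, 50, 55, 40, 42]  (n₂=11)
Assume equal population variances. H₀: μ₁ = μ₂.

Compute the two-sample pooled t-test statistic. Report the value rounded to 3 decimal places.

x̄₁=57.600, s₁=6.041, n₁=10
x̄₂=49.909, s₂=7.176, n₂=11
s_p² = [9·6.041² + 10·7.176²]/19 = 44.3847
SE = √(s_p²·(1/10+1/11)) = 2.9109
t = (57.600−49.909)/2.9109 = 2.6421
df = 19

test statistic = 2.642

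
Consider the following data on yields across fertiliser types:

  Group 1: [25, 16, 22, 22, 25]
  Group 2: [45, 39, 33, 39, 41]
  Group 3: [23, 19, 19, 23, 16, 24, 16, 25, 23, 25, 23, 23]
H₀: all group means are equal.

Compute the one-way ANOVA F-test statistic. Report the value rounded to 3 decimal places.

Group means [22.00, 39.40, 21.58], grand mean 25.727
SSB = Σnᵢ(x̄ᵢ−x̄)² = 1210.247; SSW = ΣΣ(x−x̄ᵢ)² = 244.117
MSB = 1210.247/2 = 605.1235; MSW = 244.117/19 = 12.8482
F = MSB/MSW = 47.0978
df = (2, 19)

test statistic = 47.098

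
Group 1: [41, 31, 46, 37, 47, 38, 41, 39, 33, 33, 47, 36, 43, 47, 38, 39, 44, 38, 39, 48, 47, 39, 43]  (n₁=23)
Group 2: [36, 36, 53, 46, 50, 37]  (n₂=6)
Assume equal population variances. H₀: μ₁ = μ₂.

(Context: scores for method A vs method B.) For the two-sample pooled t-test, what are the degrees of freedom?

df = n₁ + n₂ − 2 = 23 + 6 − 2 = 27

degrees of freedom = 27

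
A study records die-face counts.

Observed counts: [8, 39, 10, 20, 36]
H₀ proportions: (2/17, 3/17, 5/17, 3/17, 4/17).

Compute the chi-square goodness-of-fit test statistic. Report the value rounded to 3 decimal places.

n = 113; E_i = n·p_i = [13.29, 19.94, 33.24, 19.94, 26.59]
χ² = (8−13.29)²/13.29 + (39−19.94)²/19.94 + (10−33.24)²/33.24 + (20−19.94)²/19.94 + (36−26.59)²/26.59 = 39.8997
df = 4

test statistic = 39.900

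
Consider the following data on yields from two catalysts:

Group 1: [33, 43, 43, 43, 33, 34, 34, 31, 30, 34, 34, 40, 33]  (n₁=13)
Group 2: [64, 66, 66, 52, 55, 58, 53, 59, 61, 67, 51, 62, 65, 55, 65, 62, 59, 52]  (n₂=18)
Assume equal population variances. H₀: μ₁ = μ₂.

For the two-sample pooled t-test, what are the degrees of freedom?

df = n₁ + n₂ − 2 = 13 + 18 − 2 = 29

degrees of freedom = 29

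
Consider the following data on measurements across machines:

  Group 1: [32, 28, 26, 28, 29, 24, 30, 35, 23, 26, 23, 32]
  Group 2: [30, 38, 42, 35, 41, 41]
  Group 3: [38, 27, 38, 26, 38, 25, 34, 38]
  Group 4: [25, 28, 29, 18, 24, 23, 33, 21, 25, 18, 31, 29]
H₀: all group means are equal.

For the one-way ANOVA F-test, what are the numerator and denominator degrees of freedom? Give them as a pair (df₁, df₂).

k = 4 groups, N = 38 total
df = (k−1, N−k) = (4−1, 38−4) = (3, 34)

degrees of freedom = [3, 34]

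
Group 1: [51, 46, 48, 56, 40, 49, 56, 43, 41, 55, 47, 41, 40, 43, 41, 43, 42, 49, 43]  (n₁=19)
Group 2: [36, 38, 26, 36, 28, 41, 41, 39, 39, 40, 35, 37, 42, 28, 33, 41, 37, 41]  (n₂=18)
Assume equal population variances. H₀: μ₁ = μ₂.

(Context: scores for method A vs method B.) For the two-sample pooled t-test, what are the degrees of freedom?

df = n₁ + n₂ − 2 = 19 + 18 − 2 = 35

degrees of freedom = 35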